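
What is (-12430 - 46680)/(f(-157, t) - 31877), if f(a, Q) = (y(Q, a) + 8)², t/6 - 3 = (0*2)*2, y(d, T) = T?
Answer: 29555/4838 ≈ 6.1089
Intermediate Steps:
t = 18 (t = 18 + 6*((0*2)*2) = 18 + 6*(0*2) = 18 + 6*0 = 18 + 0 = 18)
f(a, Q) = (8 + a)² (f(a, Q) = (a + 8)² = (8 + a)²)
(-12430 - 46680)/(f(-157, t) - 31877) = (-12430 - 46680)/((8 - 157)² - 31877) = -59110/((-149)² - 31877) = -59110/(22201 - 31877) = -59110/(-9676) = -59110*(-1/9676) = 29555/4838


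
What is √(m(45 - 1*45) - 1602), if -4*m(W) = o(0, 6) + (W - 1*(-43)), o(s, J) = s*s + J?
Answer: I*√6457/2 ≈ 40.178*I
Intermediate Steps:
o(s, J) = J + s² (o(s, J) = s² + J = J + s²)
m(W) = -49/4 - W/4 (m(W) = -((6 + 0²) + (W - 1*(-43)))/4 = -((6 + 0) + (W + 43))/4 = -(6 + (43 + W))/4 = -(49 + W)/4 = -49/4 - W/4)
√(m(45 - 1*45) - 1602) = √((-49/4 - (45 - 1*45)/4) - 1602) = √((-49/4 - (45 - 45)/4) - 1602) = √((-49/4 - ¼*0) - 1602) = √((-49/4 + 0) - 1602) = √(-49/4 - 1602) = √(-6457/4) = I*√6457/2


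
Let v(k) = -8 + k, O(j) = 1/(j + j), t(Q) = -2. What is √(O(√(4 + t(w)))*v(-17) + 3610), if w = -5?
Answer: √(14440 - 25*√2)/2 ≈ 60.010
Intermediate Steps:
O(j) = 1/(2*j)
√(O(√(4 + t(w)))*v(-17) + 3610) = √((1/(2*(√(4 - 2))))*(-8 - 17) + 3610) = √((1/(2*(√2)))*(-25) + 3610) = √(((√2/2)/2)*(-25) + 3610) = √((√2/4)*(-25) + 3610) = √(-25*√2/4 + 3610) = √(3610 - 25*√2/4)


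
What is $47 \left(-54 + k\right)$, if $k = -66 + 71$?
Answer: $-2303$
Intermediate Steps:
$k = 5$
$47 \left(-54 + k\right) = 47 \left(-54 + 5\right) = 47 \left(-49\right) = -2303$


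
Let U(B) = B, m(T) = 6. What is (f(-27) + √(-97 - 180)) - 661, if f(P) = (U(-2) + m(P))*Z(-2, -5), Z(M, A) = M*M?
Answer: -645 + I*√277 ≈ -645.0 + 16.643*I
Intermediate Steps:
Z(M, A) = M²
f(P) = 16 (f(P) = (-2 + 6)*(-2)² = 4*4 = 16)
(f(-27) + √(-97 - 180)) - 661 = (16 + √(-97 - 180)) - 661 = (16 + √(-277)) - 661 = (16 + I*√277) - 661 = -645 + I*√277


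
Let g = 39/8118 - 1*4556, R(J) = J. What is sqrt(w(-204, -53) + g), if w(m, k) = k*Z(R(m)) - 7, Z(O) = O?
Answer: sqrt(45757937742)/2706 ≈ 79.051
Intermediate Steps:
w(m, k) = -7 + k*m (w(m, k) = k*m - 7 = -7 + k*m)
g = -12328523/2706 (g = 39*(1/8118) - 4556 = 13/2706 - 4556 = -12328523/2706 ≈ -4556.0)
sqrt(w(-204, -53) + g) = sqrt((-7 - 53*(-204)) - 12328523/2706) = sqrt((-7 + 10812) - 12328523/2706) = sqrt(10805 - 12328523/2706) = sqrt(16909807/2706) = sqrt(45757937742)/2706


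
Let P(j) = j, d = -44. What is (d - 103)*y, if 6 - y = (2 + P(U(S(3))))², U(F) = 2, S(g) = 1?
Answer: 1470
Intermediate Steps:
y = -10 (y = 6 - (2 + 2)² = 6 - 1*4² = 6 - 1*16 = 6 - 16 = -10)
(d - 103)*y = (-44 - 103)*(-10) = -147*(-10) = 1470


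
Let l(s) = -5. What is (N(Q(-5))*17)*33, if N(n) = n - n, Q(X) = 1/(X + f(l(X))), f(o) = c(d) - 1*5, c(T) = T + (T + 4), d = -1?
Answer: 0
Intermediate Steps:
c(T) = 4 + 2*T (c(T) = T + (4 + T) = 4 + 2*T)
f(o) = -3 (f(o) = (4 + 2*(-1)) - 1*5 = (4 - 2) - 5 = 2 - 5 = -3)
Q(X) = 1/(-3 + X) (Q(X) = 1/(X - 3) = 1/(-3 + X))
N(n) = 0
(N(Q(-5))*17)*33 = (0*17)*33 = 0*33 = 0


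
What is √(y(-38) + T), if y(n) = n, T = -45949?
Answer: I*√45987 ≈ 214.45*I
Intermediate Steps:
√(y(-38) + T) = √(-38 - 45949) = √(-45987) = I*√45987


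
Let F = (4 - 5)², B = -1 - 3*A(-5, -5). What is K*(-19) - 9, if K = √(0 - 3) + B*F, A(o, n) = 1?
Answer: 67 - 19*I*√3 ≈ 67.0 - 32.909*I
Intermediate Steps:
B = -4 (B = -1 - 3*1 = -1 - 3 = -4)
F = 1 (F = (-1)² = 1)
K = -4 + I*√3 (K = √(0 - 3) - 4*1 = √(-3) - 4 = I*√3 - 4 = -4 + I*√3 ≈ -4.0 + 1.732*I)
K*(-19) - 9 = (-4 + I*√3)*(-19) - 9 = (76 - 19*I*√3) - 9 = 67 - 19*I*√3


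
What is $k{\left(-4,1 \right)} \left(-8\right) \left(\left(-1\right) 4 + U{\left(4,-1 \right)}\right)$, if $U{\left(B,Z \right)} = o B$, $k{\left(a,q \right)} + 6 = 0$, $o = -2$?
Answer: $-576$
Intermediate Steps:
$k{\left(a,q \right)} = -6$ ($k{\left(a,q \right)} = -6 + 0 = -6$)
$U{\left(B,Z \right)} = - 2 B$
$k{\left(-4,1 \right)} \left(-8\right) \left(\left(-1\right) 4 + U{\left(4,-1 \right)}\right) = \left(-6\right) \left(-8\right) \left(\left(-1\right) 4 - 8\right) = 48 \left(-4 - 8\right) = 48 \left(-12\right) = -576$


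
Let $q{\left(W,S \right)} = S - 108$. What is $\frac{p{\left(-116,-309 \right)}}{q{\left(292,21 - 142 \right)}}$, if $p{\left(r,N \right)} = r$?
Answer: $\frac{116}{229} \approx 0.50655$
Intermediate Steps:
$q{\left(W,S \right)} = -108 + S$
$\frac{p{\left(-116,-309 \right)}}{q{\left(292,21 - 142 \right)}} = - \frac{116}{-108 + \left(21 - 142\right)} = - \frac{116}{-108 - 121} = - \frac{116}{-229} = \left(-116\right) \left(- \frac{1}{229}\right) = \frac{116}{229}$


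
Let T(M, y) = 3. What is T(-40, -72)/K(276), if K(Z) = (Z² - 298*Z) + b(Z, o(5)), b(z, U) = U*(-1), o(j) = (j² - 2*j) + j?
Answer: -3/6092 ≈ -0.00049245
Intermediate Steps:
o(j) = j² - j
b(z, U) = -U
K(Z) = -20 + Z² - 298*Z (K(Z) = (Z² - 298*Z) - 5*(-1 + 5) = (Z² - 298*Z) - 5*4 = (Z² - 298*Z) - 1*20 = (Z² - 298*Z) - 20 = -20 + Z² - 298*Z)
T(-40, -72)/K(276) = 3/(-20 + 276² - 298*276) = 3/(-20 + 76176 - 82248) = 3/(-6092) = 3*(-1/6092) = -3/6092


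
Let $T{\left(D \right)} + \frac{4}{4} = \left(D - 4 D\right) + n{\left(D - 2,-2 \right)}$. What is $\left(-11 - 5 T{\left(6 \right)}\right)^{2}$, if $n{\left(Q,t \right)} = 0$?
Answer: $7056$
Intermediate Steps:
$T{\left(D \right)} = -1 - 3 D$ ($T{\left(D \right)} = -1 + \left(\left(D - 4 D\right) + 0\right) = -1 + \left(- 3 D + 0\right) = -1 - 3 D$)
$\left(-11 - 5 T{\left(6 \right)}\right)^{2} = \left(-11 - 5 \left(-1 - 18\right)\right)^{2} = \left(-11 - -95\right)^{2} = \left(-11 + 95\right)^{2} = 84^{2} = 7056$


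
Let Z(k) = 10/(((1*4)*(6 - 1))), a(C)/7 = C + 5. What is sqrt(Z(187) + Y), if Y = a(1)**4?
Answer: 11*sqrt(102866)/2 ≈ 1764.0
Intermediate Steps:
a(C) = 35 + 7*C (a(C) = 7*(C + 5) = 7*(5 + C) = 35 + 7*C)
Z(k) = 1/2 (Z(k) = 10/((4*5)) = 10/20 = 10*(1/20) = 1/2)
Y = 3111696 (Y = (35 + 7*1)**4 = (35 + 7)**4 = 42**4 = 3111696)
sqrt(Z(187) + Y) = sqrt(1/2 + 3111696) = sqrt(6223393/2) = 11*sqrt(102866)/2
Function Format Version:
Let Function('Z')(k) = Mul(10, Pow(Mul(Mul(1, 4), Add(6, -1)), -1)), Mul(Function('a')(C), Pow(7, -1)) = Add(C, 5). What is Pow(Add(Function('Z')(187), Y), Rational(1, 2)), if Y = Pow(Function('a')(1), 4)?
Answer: Mul(Rational(11, 2), Pow(102866, Rational(1, 2))) ≈ 1764.0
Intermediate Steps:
Function('a')(C) = Add(35, Mul(7, C)) (Function('a')(C) = Mul(7, Add(C, 5)) = Mul(7, Add(5, C)) = Add(35, Mul(7, C)))
Function('Z')(k) = Rational(1, 2) (Function('Z')(k) = Mul(10, Pow(Mul(4, 5), -1)) = Mul(10, Pow(20, -1)) = Mul(10, Rational(1, 20)) = Rational(1, 2))
Y = 3111696 (Y = Pow(Add(35, Mul(7, 1)), 4) = Pow(Add(35, 7), 4) = Pow(42, 4) = 3111696)
Pow(Add(Function('Z')(187), Y), Rational(1, 2)) = Pow(Add(Rational(1, 2), 3111696), Rational(1, 2)) = Pow(Rational(6223393, 2), Rational(1, 2)) = Mul(Rational(11, 2), Pow(102866, Rational(1, 2)))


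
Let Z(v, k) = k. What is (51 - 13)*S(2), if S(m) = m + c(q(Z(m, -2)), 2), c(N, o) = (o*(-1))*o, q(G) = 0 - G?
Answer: -76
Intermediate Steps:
q(G) = -G
c(N, o) = -o² (c(N, o) = (-o)*o = -o²)
S(m) = -4 + m (S(m) = m - 1*2² = m - 1*4 = m - 4 = -4 + m)
(51 - 13)*S(2) = (51 - 13)*(-4 + 2) = 38*(-2) = -76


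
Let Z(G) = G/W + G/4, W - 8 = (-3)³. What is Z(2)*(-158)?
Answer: -1185/19 ≈ -62.368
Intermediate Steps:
W = -19 (W = 8 + (-3)³ = 8 - 27 = -19)
Z(G) = 15*G/76 (Z(G) = G/(-19) + G/4 = G*(-1/19) + G*(¼) = -G/19 + G/4 = 15*G/76)
Z(2)*(-158) = ((15/76)*2)*(-158) = (15/38)*(-158) = -1185/19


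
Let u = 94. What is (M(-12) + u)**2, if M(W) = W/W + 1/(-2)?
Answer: 35721/4 ≈ 8930.3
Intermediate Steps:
M(W) = 1/2 (M(W) = 1 + 1*(-1/2) = 1 - 1/2 = 1/2)
(M(-12) + u)**2 = (1/2 + 94)**2 = (189/2)**2 = 35721/4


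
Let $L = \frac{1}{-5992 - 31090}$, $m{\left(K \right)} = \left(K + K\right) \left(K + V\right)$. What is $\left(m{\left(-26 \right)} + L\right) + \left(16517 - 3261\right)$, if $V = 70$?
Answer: $\frac{406715375}{37082} \approx 10968.0$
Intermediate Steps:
$m{\left(K \right)} = 2 K \left(70 + K\right)$ ($m{\left(K \right)} = \left(K + K\right) \left(K + 70\right) = 2 K \left(70 + K\right)$)
$L = - \frac{1}{37082}$ ($L = \frac{1}{-37082} = - \frac{1}{37082} \approx -2.6967 \cdot 10^{-5}$)
$\left(m{\left(-26 \right)} + L\right) + \left(16517 - 3261\right) = \left(2 \left(-26\right) \left(70 - 26\right) - \frac{1}{37082}\right) + \left(16517 - 3261\right) = \left(2 \left(-26\right) 44 - \frac{1}{37082}\right) + \left(16517 - 3261\right) = \left(-2288 - \frac{1}{37082}\right) + 13256 = - \frac{84843617}{37082} + 13256 = \frac{406715375}{37082}$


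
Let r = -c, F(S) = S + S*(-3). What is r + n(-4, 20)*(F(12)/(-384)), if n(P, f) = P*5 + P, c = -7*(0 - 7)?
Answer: -101/2 ≈ -50.500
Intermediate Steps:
c = 49 (c = -7*(-7) = 49)
F(S) = -2*S (F(S) = S - 3*S = -2*S)
n(P, f) = 6*P (n(P, f) = 5*P + P = 6*P)
r = -49 (r = -1*49 = -49)
r + n(-4, 20)*(F(12)/(-384)) = -49 + (6*(-4))*(-2*12/(-384)) = -49 - (-576)*(-1)/384 = -49 - 24*1/16 = -49 - 3/2 = -101/2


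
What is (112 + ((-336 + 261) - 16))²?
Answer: 441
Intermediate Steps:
(112 + ((-336 + 261) - 16))² = (112 + (-75 - 16))² = (112 - 91)² = 21² = 441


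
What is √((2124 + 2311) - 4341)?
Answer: √94 ≈ 9.6954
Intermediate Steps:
√((2124 + 2311) - 4341) = √(4435 - 4341) = √94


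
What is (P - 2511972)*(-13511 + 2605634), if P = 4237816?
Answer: 4473599926812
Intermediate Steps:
(P - 2511972)*(-13511 + 2605634) = (4237816 - 2511972)*(-13511 + 2605634) = 1725844*2592123 = 4473599926812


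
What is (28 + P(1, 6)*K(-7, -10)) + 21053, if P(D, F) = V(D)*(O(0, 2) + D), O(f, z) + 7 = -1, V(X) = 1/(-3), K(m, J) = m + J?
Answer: 63124/3 ≈ 21041.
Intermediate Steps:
K(m, J) = J + m
V(X) = -⅓
O(f, z) = -8 (O(f, z) = -7 - 1 = -8)
P(D, F) = 8/3 - D/3 (P(D, F) = -(-8 + D)/3 = 8/3 - D/3)
(28 + P(1, 6)*K(-7, -10)) + 21053 = (28 + (8/3 - ⅓*1)*(-10 - 7)) + 21053 = (28 + (8/3 - ⅓)*(-17)) + 21053 = (28 + (7/3)*(-17)) + 21053 = (28 - 119/3) + 21053 = -35/3 + 21053 = 63124/3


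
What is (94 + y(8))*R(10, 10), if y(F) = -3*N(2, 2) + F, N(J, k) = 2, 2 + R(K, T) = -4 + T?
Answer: 384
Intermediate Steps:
R(K, T) = -6 + T (R(K, T) = -2 + (-4 + T) = -6 + T)
y(F) = -6 + F (y(F) = -3*2 + F = -6 + F)
(94 + y(8))*R(10, 10) = (94 + (-6 + 8))*(-6 + 10) = (94 + 2)*4 = 96*4 = 384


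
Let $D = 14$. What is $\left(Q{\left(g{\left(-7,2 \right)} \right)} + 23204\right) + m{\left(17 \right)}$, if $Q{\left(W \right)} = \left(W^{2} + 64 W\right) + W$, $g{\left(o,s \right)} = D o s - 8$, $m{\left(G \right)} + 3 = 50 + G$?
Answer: $51624$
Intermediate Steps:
$m{\left(G \right)} = 47 + G$ ($m{\left(G \right)} = -3 + \left(50 + G\right) = 47 + G$)
$g{\left(o,s \right)} = -8 + 14 o s$ ($g{\left(o,s \right)} = 14 o s - 8 = -8 + 14 o s$)
$Q{\left(W \right)} = W^{2} + 65 W$
$\left(Q{\left(g{\left(-7,2 \right)} \right)} + 23204\right) + m{\left(17 \right)} = \left(\left(-8 + 14 \left(-7\right) 2\right) \left(65 + \left(-8 + 14 \left(-7\right) 2\right)\right) + 23204\right) + \left(47 + 17\right) = \left(\left(-8 - 196\right) \left(65 - 204\right) + 23204\right) + 64 = \left(- 204 \left(65 - 204\right) + 23204\right) + 64 = \left(\left(-204\right) \left(-139\right) + 23204\right) + 64 = \left(28356 + 23204\right) + 64 = 51560 + 64 = 51624$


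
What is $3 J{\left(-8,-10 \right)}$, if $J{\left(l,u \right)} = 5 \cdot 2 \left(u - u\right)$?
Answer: $0$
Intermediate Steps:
$J{\left(l,u \right)} = 0$ ($J{\left(l,u \right)} = 10 \cdot 0 = 0$)
$3 J{\left(-8,-10 \right)} = 3 \cdot 0 = 0$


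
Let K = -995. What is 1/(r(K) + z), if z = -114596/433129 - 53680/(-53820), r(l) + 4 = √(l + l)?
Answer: -2219242522073080842/1358965251966162096563 - 1358507126522919321*I*√1990/2717930503932324193126 ≈ -0.001633 - 0.022297*I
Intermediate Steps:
r(l) = -4 + √2*√l (r(l) = -4 + √(l + l) = -4 + √(2*l) = -4 + √2*√l)
z = 854140400/1165550139 (z = -114596*1/433129 - 53680*(-1/53820) = -114596/433129 + 2684/2691 = 854140400/1165550139 ≈ 0.73282)
1/(r(K) + z) = 1/((-4 + √2*√(-995)) + 854140400/1165550139) = 1/((-4 + √2*(I*√995)) + 854140400/1165550139) = 1/((-4 + I*√1990) + 854140400/1165550139) = 1/(-3808060156/1165550139 + I*√1990)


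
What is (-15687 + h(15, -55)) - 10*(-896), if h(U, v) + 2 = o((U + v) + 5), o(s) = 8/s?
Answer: -235523/35 ≈ -6729.2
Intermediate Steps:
h(U, v) = -2 + 8/(5 + U + v) (h(U, v) = -2 + 8/((U + v) + 5) = -2 + 8/(5 + U + v))
(-15687 + h(15, -55)) - 10*(-896) = (-15687 + (-2 + 8/(5 + 15 - 55))) - 10*(-896) = (-15687 + (-2 + 8/(-35))) + 8960 = (-15687 + (-2 + 8*(-1/35))) + 8960 = (-15687 + (-2 - 8/35)) + 8960 = (-15687 - 78/35) + 8960 = -549123/35 + 8960 = -235523/35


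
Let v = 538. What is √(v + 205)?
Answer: √743 ≈ 27.258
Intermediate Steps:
√(v + 205) = √(538 + 205) = √743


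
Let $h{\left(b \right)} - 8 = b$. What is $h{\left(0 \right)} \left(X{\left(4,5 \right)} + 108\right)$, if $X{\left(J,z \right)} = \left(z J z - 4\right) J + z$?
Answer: $3976$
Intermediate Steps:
$h{\left(b \right)} = 8 + b$
$X{\left(J,z \right)} = z + J \left(-4 + J z^{2}\right)$ ($X{\left(J,z \right)} = \left(J z z - 4\right) J + z = \left(J z^{2} - 4\right) J + z = \left(-4 + J z^{2}\right) J + z = J \left(-4 + J z^{2}\right) + z = z + J \left(-4 + J z^{2}\right)$)
$h{\left(0 \right)} \left(X{\left(4,5 \right)} + 108\right) = \left(8 + 0\right) \left(\left(5 - 16 + 4^{2} \cdot 5^{2}\right) + 108\right) = 8 \left(\left(5 - 16 + 16 \cdot 25\right) + 108\right) = 8 \left(\left(5 - 16 + 400\right) + 108\right) = 8 \left(389 + 108\right) = 8 \cdot 497 = 3976$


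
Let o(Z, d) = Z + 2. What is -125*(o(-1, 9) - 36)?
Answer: 4375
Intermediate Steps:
o(Z, d) = 2 + Z
-125*(o(-1, 9) - 36) = -125*((2 - 1) - 36) = -125*(1 - 36) = -125*(-35) = 4375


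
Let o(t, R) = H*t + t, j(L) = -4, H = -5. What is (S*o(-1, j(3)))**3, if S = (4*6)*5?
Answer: 110592000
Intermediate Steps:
o(t, R) = -4*t (o(t, R) = -5*t + t = -4*t)
S = 120 (S = 24*5 = 120)
(S*o(-1, j(3)))**3 = (120*(-4*(-1)))**3 = (120*4)**3 = 480**3 = 110592000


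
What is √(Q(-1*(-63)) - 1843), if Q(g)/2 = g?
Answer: I*√1717 ≈ 41.437*I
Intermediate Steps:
Q(g) = 2*g
√(Q(-1*(-63)) - 1843) = √(2*(-1*(-63)) - 1843) = √(2*63 - 1843) = √(126 - 1843) = √(-1717) = I*√1717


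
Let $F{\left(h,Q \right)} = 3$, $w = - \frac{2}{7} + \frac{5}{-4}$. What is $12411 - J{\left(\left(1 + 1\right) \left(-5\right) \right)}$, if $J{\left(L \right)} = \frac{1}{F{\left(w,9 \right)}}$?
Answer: $\frac{37232}{3} \approx 12411.0$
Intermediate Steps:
$w = - \frac{43}{28}$ ($w = \left(-2\right) \frac{1}{7} + 5 \left(- \frac{1}{4}\right) = - \frac{2}{7} - \frac{5}{4} = - \frac{43}{28} \approx -1.5357$)
$J{\left(L \right)} = \frac{1}{3}$
$12411 - J{\left(\left(1 + 1\right) \left(-5\right) \right)} = 12411 - \frac{1}{3} = \frac{37232}{3}$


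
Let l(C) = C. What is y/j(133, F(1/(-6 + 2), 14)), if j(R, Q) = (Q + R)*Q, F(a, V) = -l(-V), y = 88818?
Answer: 14803/343 ≈ 43.157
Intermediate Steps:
F(a, V) = V (F(a, V) = -(-1)*V = V)
j(R, Q) = Q*(Q + R)
y/j(133, F(1/(-6 + 2), 14)) = 88818/((14*(14 + 133))) = 88818/((14*147)) = 88818/2058 = 88818*(1/2058) = 14803/343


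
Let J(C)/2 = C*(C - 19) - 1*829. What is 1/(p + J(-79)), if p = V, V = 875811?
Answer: 1/889637 ≈ 1.1241e-6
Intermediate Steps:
p = 875811
J(C) = -1658 + 2*C*(-19 + C) (J(C) = 2*(C*(C - 19) - 1*829) = 2*(C*(-19 + C) - 829) = 2*(-829 + C*(-19 + C)) = -1658 + 2*C*(-19 + C))
1/(p + J(-79)) = 1/(875811 + (-1658 - 38*(-79) + 2*(-79)²)) = 1/(875811 + (-1658 + 3002 + 2*6241)) = 1/(875811 + (-1658 + 3002 + 12482)) = 1/(875811 + 13826) = 1/889637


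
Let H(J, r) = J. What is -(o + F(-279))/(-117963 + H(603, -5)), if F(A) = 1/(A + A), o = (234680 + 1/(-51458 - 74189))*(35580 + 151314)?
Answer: 3075089506178089421/8228230011360 ≈ 3.7372e+5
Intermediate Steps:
o = 5510913093509346/125647 (o = (234680 + 1/(-125647))*186894 = (234680 - 1/125647)*186894 = (29486837959/125647)*186894 = 5510913093509346/125647 ≈ 4.3860e+10)
F(A) = 1/(2*A)
-(o + F(-279))/(-117963 + H(603, -5)) = -(5510913093509346/125647 + (½)/(-279))/(-117963 + 603) = -(5510913093509346/125647 + (½)*(-1/279))/(-117360) = -(5510913093509346/125647 - 1/558)*(-1)/117360 = -3075089506178089421*(-1)/(70111026*117360) = -1*(-3075089506178089421/8228230011360) = 3075089506178089421/8228230011360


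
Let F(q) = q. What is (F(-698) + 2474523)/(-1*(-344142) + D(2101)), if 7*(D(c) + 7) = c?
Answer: 17316775/2411046 ≈ 7.1823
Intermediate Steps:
D(c) = -7 + c/7
(F(-698) + 2474523)/(-1*(-344142) + D(2101)) = (-698 + 2474523)/(-1*(-344142) + (-7 + (⅐)*2101)) = 2473825/(344142 + (-7 + 2101/7)) = 2473825/(344142 + 2052/7) = 2473825/(2411046/7) = 2473825*(7/2411046) = 17316775/2411046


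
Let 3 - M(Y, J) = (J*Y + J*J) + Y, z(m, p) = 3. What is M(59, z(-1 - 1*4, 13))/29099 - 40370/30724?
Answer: -591080919/447018838 ≈ -1.3223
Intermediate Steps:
M(Y, J) = 3 - Y - J**2 - J*Y (M(Y, J) = 3 - ((J*Y + J*J) + Y) = 3 - ((J*Y + J**2) + Y) = 3 - ((J**2 + J*Y) + Y) = 3 - (Y + J**2 + J*Y) = 3 + (-Y - J**2 - J*Y) = 3 - Y - J**2 - J*Y)
M(59, z(-1 - 1*4, 13))/29099 - 40370/30724 = (3 - 1*59 - 1*3**2 - 1*3*59)/29099 - 40370/30724 = (3 - 59 - 1*9 - 177)*(1/29099) - 40370*1/30724 = (3 - 59 - 9 - 177)*(1/29099) - 20185/15362 = -242*1/29099 - 20185/15362 = -242/29099 - 20185/15362 = -591080919/447018838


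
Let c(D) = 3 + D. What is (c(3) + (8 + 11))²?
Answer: 625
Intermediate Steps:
(c(3) + (8 + 11))² = ((3 + 3) + (8 + 11))² = (6 + 19)² = 25² = 625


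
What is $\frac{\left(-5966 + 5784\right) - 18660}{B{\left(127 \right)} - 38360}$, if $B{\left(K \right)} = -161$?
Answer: $\frac{18842}{38521} \approx 0.48914$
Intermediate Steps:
$\frac{\left(-5966 + 5784\right) - 18660}{B{\left(127 \right)} - 38360} = \frac{\left(-5966 + 5784\right) - 18660}{-161 - 38360} = \frac{-182 - 18660}{-38521} = \left(-18842\right) \left(- \frac{1}{38521}\right) = \frac{18842}{38521}$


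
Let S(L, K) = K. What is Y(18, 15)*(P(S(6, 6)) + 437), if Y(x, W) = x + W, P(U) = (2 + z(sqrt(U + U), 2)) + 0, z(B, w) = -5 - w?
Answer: 14256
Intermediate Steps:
P(U) = -5 (P(U) = (2 + (-5 - 1*2)) + 0 = (2 + (-5 - 2)) + 0 = (2 - 7) + 0 = -5 + 0 = -5)
Y(x, W) = W + x
Y(18, 15)*(P(S(6, 6)) + 437) = (15 + 18)*(-5 + 437) = 33*432 = 14256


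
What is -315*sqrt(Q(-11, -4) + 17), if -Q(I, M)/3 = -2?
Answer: -315*sqrt(23) ≈ -1510.7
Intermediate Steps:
Q(I, M) = 6 (Q(I, M) = -3*(-2) = 6)
-315*sqrt(Q(-11, -4) + 17) = -315*sqrt(6 + 17) = -315*sqrt(23)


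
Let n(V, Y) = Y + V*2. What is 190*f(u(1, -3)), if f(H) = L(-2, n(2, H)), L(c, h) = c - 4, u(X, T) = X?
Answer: -1140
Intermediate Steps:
n(V, Y) = Y + 2*V
L(c, h) = -4 + c
f(H) = -6 (f(H) = -4 - 2 = -6)
190*f(u(1, -3)) = 190*(-6) = -1140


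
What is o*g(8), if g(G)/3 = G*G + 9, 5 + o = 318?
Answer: 68547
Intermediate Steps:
o = 313 (o = -5 + 318 = 313)
g(G) = 27 + 3*G² (g(G) = 3*(G*G + 9) = 3*(G² + 9) = 3*(9 + G²) = 27 + 3*G²)
o*g(8) = 313*(27 + 3*8²) = 313*(27 + 3*64) = 313*(27 + 192) = 313*219 = 68547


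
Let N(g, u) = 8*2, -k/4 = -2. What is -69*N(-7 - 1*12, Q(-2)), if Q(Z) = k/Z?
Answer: -1104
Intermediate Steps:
k = 8 (k = -4*(-2) = 8)
Q(Z) = 8/Z
N(g, u) = 16
-69*N(-7 - 1*12, Q(-2)) = -69*16 = -1104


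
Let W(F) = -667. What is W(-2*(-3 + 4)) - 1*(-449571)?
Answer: 448904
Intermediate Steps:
W(-2*(-3 + 4)) - 1*(-449571) = -667 - 1*(-449571) = -667 + 449571 = 448904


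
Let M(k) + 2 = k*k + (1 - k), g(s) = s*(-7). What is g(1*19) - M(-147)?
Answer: -21888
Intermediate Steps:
g(s) = -7*s
M(k) = -1 + k² - k (M(k) = -2 + (k*k + (1 - k)) = -2 + (k² + (1 - k)) = -2 + (1 + k² - k) = -1 + k² - k)
g(1*19) - M(-147) = -7*19 - (-1 + (-147)² - 1*(-147)) = -7*19 - (-1 + 21609 + 147) = -133 - 1*21755 = -133 - 21755 = -21888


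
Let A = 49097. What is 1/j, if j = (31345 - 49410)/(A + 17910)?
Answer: -67007/18065 ≈ -3.7092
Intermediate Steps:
j = -18065/67007 (j = (31345 - 49410)/(49097 + 17910) = -18065/67007 ≈ -0.26960)
1/j = 1/(-18065/67007) = -67007/18065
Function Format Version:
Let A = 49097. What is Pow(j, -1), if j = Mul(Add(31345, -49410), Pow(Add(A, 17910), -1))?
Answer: Rational(-67007, 18065) ≈ -3.7092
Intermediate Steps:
j = Rational(-18065, 67007) (j = Mul(Add(31345, -49410), Pow(Add(49097, 17910), -1)) = Mul(-18065, Pow(67007, -1)) = Mul(-18065, Rational(1, 67007)) = Rational(-18065, 67007) ≈ -0.26960)
Pow(j, -1) = Pow(Rational(-18065, 67007), -1) = Rational(-67007, 18065)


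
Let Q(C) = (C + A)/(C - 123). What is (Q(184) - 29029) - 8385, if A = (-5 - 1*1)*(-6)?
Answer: -2282034/61 ≈ -37410.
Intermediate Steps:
A = 36 (A = (-5 - 1)*(-6) = -6*(-6) = 36)
Q(C) = (36 + C)/(-123 + C) (Q(C) = (C + 36)/(C - 123) = (36 + C)/(-123 + C))
(Q(184) - 29029) - 8385 = ((36 + 184)/(-123 + 184) - 29029) - 8385 = (220/61 - 29029) - 8385 = -1770549/61 - 8385 = -2282034/61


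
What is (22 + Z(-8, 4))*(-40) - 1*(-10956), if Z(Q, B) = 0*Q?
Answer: 10076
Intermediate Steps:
Z(Q, B) = 0
(22 + Z(-8, 4))*(-40) - 1*(-10956) = (22 + 0)*(-40) - 1*(-10956) = 22*(-40) + 10956 = -880 + 10956 = 10076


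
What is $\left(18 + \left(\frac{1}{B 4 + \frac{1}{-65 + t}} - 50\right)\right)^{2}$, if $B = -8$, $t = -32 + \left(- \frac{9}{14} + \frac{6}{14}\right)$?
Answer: $\frac{1947344893729}{1897996356} \approx 1026.0$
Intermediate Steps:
$t = - \frac{451}{14}$ ($t = -32 + \left(\left(-9\right) \frac{1}{14} + 6 \cdot \frac{1}{14}\right) = -32 + \left(- \frac{9}{14} + \frac{3}{7}\right) = -32 - \frac{3}{14} = - \frac{451}{14} \approx -32.214$)
$\left(18 + \left(\frac{1}{B 4 + \frac{1}{-65 + t}} - 50\right)\right)^{2} = \left(18 + \left(\frac{1}{\left(-8\right) 4 + \frac{1}{-65 - \frac{451}{14}}} - 50\right)\right)^{2} = \left(18 - \left(50 - \frac{1}{-32 + \frac{1}{- \frac{1361}{14}}}\right)\right)^{2} = \left(18 - \left(50 - \frac{1}{-32 - \frac{14}{1361}}\right)\right)^{2} = \left(18 - \left(50 - \frac{1}{- \frac{43566}{1361}}\right)\right)^{2} = \left(18 - \frac{2179661}{43566}\right)^{2} = \left(- \frac{1395473}{43566}\right)^{2} = \frac{1947344893729}{1897996356}$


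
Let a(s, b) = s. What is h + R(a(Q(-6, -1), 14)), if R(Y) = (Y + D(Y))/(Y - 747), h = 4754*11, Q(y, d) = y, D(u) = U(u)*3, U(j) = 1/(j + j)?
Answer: 157509553/3012 ≈ 52294.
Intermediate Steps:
U(j) = 1/(2*j)
D(u) = 3/(2*u) (D(u) = (1/(2*u))*3 = 3/(2*u))
h = 52294
R(Y) = (Y + 3/(2*Y))/(-747 + Y) (R(Y) = (Y + 3/(2*Y))/(Y - 747) = (Y + 3/(2*Y))/(-747 + Y))
h + R(a(Q(-6, -1), 14)) = 52294 + (3/2 + (-6)²)/((-6)*(-747 - 6)) = 52294 - ⅙*(3/2 + 36)/(-753) = 52294 - ⅙*(-1/753)*75/2 = 52294 + 25/3012 = 157509553/3012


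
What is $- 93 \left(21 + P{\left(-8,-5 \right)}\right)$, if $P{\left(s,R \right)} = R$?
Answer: $-1488$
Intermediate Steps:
$- 93 \left(21 + P{\left(-8,-5 \right)}\right) = - 93 \left(21 - 5\right) = \left(-93\right) 16 = -1488$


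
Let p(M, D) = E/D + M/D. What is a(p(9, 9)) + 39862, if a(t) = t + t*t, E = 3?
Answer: 358786/9 ≈ 39865.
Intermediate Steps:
p(M, D) = 3/D + M/D
a(t) = t + t²
a(p(9, 9)) + 39862 = ((3 + 9)/9)*(1 + (3 + 9)/9) + 39862 = ((⅑)*12)*(1 + (⅑)*12) + 39862 = 4*(1 + 4/3)/3 + 39862 = (4/3)*(7/3) + 39862 = 28/9 + 39862 = 358786/9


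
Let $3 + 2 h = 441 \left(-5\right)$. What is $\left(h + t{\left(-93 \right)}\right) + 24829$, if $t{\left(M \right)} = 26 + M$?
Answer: $23658$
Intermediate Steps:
$h = -1104$ ($h = - \frac{3}{2} + \frac{441 \left(-5\right)}{2} = - \frac{3}{2} + \frac{1}{2} \left(-2205\right) = - \frac{3}{2} - \frac{2205}{2} = -1104$)
$\left(h + t{\left(-93 \right)}\right) + 24829 = \left(-1104 + \left(26 - 93\right)\right) + 24829 = \left(-1104 - 67\right) + 24829 = -1171 + 24829 = 23658$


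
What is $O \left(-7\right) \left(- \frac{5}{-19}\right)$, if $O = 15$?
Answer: $- \frac{525}{19} \approx -27.632$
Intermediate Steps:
$O \left(-7\right) \left(- \frac{5}{-19}\right) = 15 \left(-7\right) \left(- \frac{5}{-19}\right) = - 105 \left(\left(-5\right) \left(- \frac{1}{19}\right)\right) = \left(-105\right) \frac{5}{19} = - \frac{525}{19}$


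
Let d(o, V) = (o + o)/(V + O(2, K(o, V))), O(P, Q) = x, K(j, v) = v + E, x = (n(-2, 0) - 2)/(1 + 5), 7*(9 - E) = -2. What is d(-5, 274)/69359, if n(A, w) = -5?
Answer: -60/113540683 ≈ -5.2844e-7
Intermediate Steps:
E = 65/7 (E = 9 - ⅐*(-2) = 9 + 2/7 = 65/7 ≈ 9.2857)
x = -7/6 (x = (-5 - 2)/(1 + 5) = -7/6 ≈ -1.1667)
K(j, v) = 65/7 + v (K(j, v) = v + 65/7 = 65/7 + v)
O(P, Q) = -7/6
d(o, V) = 2*o/(-7/6 + V) (d(o, V) = (o + o)/(V - 7/6) = (2*o)/(-7/6 + V) = 2*o/(-7/6 + V))
d(-5, 274)/69359 = (12*(-5)/(-7 + 6*274))/69359 = (12*(-5)/(-7 + 1644))*(1/69359) = (12*(-5)/1637)*(1/69359) = (12*(-5)*(1/1637))*(1/69359) = -60/1637*1/69359 = -60/113540683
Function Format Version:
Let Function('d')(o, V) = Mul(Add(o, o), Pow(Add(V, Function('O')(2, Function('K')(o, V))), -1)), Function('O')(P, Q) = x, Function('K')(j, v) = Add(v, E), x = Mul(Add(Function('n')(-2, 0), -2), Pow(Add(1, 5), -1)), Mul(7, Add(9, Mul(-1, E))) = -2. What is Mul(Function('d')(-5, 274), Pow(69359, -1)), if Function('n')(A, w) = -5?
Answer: Rational(-60, 113540683) ≈ -5.2844e-7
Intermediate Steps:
E = Rational(65, 7) (E = Add(9, Mul(Rational(-1, 7), -2)) = Add(9, Rational(2, 7)) = Rational(65, 7) ≈ 9.2857)
x = Rational(-7, 6) (x = Mul(Add(-5, -2), Pow(Add(1, 5), -1)) = Mul(-7, Pow(6, -1)) = Mul(-7, Rational(1, 6)) = Rational(-7, 6) ≈ -1.1667)
Function('K')(j, v) = Add(Rational(65, 7), v) (Function('K')(j, v) = Add(v, Rational(65, 7)) = Add(Rational(65, 7), v))
Function('O')(P, Q) = Rational(-7, 6)
Function('d')(o, V) = Mul(2, o, Pow(Add(Rational(-7, 6), V), -1)) (Function('d')(o, V) = Mul(Add(o, o), Pow(Add(V, Rational(-7, 6)), -1)) = Mul(Mul(2, o), Pow(Add(Rational(-7, 6), V), -1)) = Mul(2, o, Pow(Add(Rational(-7, 6), V), -1)))
Mul(Function('d')(-5, 274), Pow(69359, -1)) = Mul(Mul(12, -5, Pow(Add(-7, Mul(6, 274)), -1)), Pow(69359, -1)) = Mul(Mul(12, -5, Pow(Add(-7, 1644), -1)), Rational(1, 69359)) = Mul(Mul(12, -5, Pow(1637, -1)), Rational(1, 69359)) = Mul(Mul(12, -5, Rational(1, 1637)), Rational(1, 69359)) = Mul(Rational(-60, 1637), Rational(1, 69359)) = Rational(-60, 113540683)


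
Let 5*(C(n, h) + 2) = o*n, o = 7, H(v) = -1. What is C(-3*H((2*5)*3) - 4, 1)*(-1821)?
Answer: 30957/5 ≈ 6191.4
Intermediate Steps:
C(n, h) = -2 + 7*n/5 (C(n, h) = -2 + (7*n)/5 = -2 + 7*n/5)
C(-3*H((2*5)*3) - 4, 1)*(-1821) = (-2 + 7*(-3*(-1) - 4)/5)*(-1821) = (-2 + 7*(3 - 4)/5)*(-1821) = (-2 + (7/5)*(-1))*(-1821) = (-2 - 7/5)*(-1821) = -17/5*(-1821) = 30957/5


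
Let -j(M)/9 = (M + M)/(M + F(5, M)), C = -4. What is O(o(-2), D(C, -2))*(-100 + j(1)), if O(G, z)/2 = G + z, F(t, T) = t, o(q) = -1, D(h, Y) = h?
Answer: 1030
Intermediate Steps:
O(G, z) = 2*G + 2*z (O(G, z) = 2*(G + z) = 2*G + 2*z)
j(M) = -18*M/(5 + M) (j(M) = -9*(M + M)/(M + 5) = -9*2*M/(5 + M) = -18*M/(5 + M))
O(o(-2), D(C, -2))*(-100 + j(1)) = (2*(-1) + 2*(-4))*(-100 - 18*1/(5 + 1)) = (-2 - 8)*(-100 - 18*1/6) = -10*(-100 - 18*1*⅙) = -10*(-100 - 3) = -10*(-103) = 1030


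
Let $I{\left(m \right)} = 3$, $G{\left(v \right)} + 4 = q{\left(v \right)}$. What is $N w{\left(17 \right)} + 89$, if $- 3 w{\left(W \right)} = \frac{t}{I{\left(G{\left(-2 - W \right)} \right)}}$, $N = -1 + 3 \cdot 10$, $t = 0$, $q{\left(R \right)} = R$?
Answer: $89$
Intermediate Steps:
$G{\left(v \right)} = -4 + v$
$N = 29$ ($N = -1 + 30 = 29$)
$w{\left(W \right)} = 0$ ($w{\left(W \right)} = - \frac{0 \cdot \frac{1}{3}}{3} = \left(- \frac{1}{3}\right) 0 = 0$)
$N w{\left(17 \right)} + 89 = 29 \cdot 0 + 89 = 0 + 89 = 89$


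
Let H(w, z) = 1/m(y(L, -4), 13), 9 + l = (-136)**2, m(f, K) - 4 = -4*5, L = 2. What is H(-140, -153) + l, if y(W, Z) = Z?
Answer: 295791/16 ≈ 18487.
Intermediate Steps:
m(f, K) = -16 (m(f, K) = 4 - 4*5 = 4 - 20 = -16)
l = 18487 (l = -9 + (-136)**2 = -9 + 18496 = 18487)
H(w, z) = -1/16 (H(w, z) = 1/(-16) = -1/16)
H(-140, -153) + l = -1/16 + 18487 = 295791/16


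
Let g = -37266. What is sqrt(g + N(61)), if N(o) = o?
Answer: I*sqrt(37205) ≈ 192.89*I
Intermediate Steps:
sqrt(g + N(61)) = sqrt(-37266 + 61) = sqrt(-37205) = I*sqrt(37205)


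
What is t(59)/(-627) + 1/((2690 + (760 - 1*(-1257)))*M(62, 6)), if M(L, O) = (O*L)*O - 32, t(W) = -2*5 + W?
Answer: -15376181/196752600 ≈ -0.078150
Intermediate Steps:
t(W) = -10 + W
M(L, O) = -32 + L*O² (M(L, O) = (L*O)*O - 32 = L*O² - 32 = -32 + L*O²)
t(59)/(-627) + 1/((2690 + (760 - 1*(-1257)))*M(62, 6)) = (-10 + 59)/(-627) + 1/((2690 + (760 - 1*(-1257)))*(-32 + 62*6²)) = 49*(-1/627) + 1/((2690 + (760 + 1257))*(-32 + 62*36)) = -49/627 + 1/((2690 + 2017)*(-32 + 2232)) = -49/627 + 1/(4707*2200) = -49/627 + (1/4707)*(1/2200) = -49/627 + 1/10355400 = -15376181/196752600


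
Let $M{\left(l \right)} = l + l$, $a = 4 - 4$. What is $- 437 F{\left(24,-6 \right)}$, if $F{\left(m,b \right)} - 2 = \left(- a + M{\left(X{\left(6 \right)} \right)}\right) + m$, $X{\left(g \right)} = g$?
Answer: $-16606$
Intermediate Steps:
$a = 0$ ($a = 4 - 4 = 0$)
$M{\left(l \right)} = 2 l$
$F{\left(m,b \right)} = 14 + m$ ($F{\left(m,b \right)} = 2 + \left(\left(\left(-1\right) 0 + 2 \cdot 6\right) + m\right) = 2 + \left(\left(0 + 12\right) + m\right) = 2 + \left(12 + m\right) = 14 + m$)
$- 437 F{\left(24,-6 \right)} = - 437 \left(14 + 24\right) = \left(-437\right) 38 = -16606$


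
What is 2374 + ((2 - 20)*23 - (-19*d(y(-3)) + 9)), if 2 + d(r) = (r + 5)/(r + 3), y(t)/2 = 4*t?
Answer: 40534/21 ≈ 1930.2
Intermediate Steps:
y(t) = 8*t (y(t) = 2*(4*t) = 8*t)
d(r) = -2 + (5 + r)/(3 + r) (d(r) = -2 + (r + 5)/(r + 3) = -2 + (5 + r)/(3 + r))
2374 + ((2 - 20)*23 - (-19*d(y(-3)) + 9)) = 2374 + ((2 - 20)*23 - (-19*(-1 - 8*(-3))/(3 + 8*(-3)) + 9)) = 2374 + (-18*23 - (-19*(-1 - 1*(-24))/(3 - 24) + 9)) = 2374 + (-414 - (-19*(-1 + 24)/(-21) + 9)) = 2374 + (-414 - (-(-19)*23/21 + 9)) = 2374 + (-414 - (-19*(-23/21) + 9)) = 2374 + (-414 - (437/21 + 9)) = 2374 + (-414 - 1*626/21) = 2374 + (-414 - 626/21) = 2374 - 9320/21 = 40534/21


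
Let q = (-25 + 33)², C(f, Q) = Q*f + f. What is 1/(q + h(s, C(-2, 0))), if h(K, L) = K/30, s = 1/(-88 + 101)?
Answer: 390/24961 ≈ 0.015624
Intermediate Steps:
C(f, Q) = f + Q*f
s = 1/13 ≈ 0.076923
h(K, L) = K/30 (h(K, L) = K*(1/30) = K/30)
q = 64 (q = 8² = 64)
1/(q + h(s, C(-2, 0))) = 1/(64 + (1/30)*(1/13)) = 1/(64 + 1/390) = 1/(24961/390) = 390/24961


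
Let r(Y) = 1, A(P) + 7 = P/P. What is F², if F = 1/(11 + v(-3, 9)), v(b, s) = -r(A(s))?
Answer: 1/100 ≈ 0.010000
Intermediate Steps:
A(P) = -6 (A(P) = -7 + P/P = -7 + 1 = -6)
v(b, s) = -1 (v(b, s) = -1*1 = -1)
F = ⅒ (F = 1/(11 - 1) = 1/10 = ⅒ ≈ 0.10000)
F² = (⅒)² = 1/100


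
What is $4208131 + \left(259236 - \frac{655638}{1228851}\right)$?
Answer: $\frac{1829909249893}{409617} \approx 4.4674 \cdot 10^{6}$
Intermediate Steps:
$4208131 + \left(259236 - \frac{655638}{1228851}\right) = 4208131 + \left(259236 - 655638 \cdot \frac{1}{1228851}\right) = 4208131 + \left(259236 - \frac{218546}{409617}\right) = 4208131 + \frac{106187254066}{409617} = \frac{1829909249893}{409617}$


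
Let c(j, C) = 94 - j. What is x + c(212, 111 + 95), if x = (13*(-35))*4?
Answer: -1938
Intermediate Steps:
x = -1820 (x = -455*4 = -1820)
x + c(212, 111 + 95) = -1820 + (94 - 1*212) = -1820 + (94 - 212) = -1820 - 118 = -1938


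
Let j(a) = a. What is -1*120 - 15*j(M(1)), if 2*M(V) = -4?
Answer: -90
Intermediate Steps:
M(V) = -2 (M(V) = (1/2)*(-4) = -2)
-1*120 - 15*j(M(1)) = -1*120 - 15*(-2) = -120 + 30 = -90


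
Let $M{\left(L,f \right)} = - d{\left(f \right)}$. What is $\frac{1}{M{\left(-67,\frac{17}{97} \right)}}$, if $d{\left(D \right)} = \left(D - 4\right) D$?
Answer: $\frac{9409}{6307} \approx 1.4918$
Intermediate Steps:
$d{\left(D \right)} = D \left(-4 + D\right)$ ($d{\left(D \right)} = \left(-4 + D\right) D = D \left(-4 + D\right)$)
$M{\left(L,f \right)} = - f \left(-4 + f\right)$
$\frac{1}{M{\left(-67,\frac{17}{97} \right)}} = \frac{1}{\frac{17}{97} \left(4 - \frac{17}{97}\right)} = \frac{1}{\frac{17}{97} \cdot \frac{371}{97}} = \frac{1}{\frac{6307}{9409}} = \frac{9409}{6307}$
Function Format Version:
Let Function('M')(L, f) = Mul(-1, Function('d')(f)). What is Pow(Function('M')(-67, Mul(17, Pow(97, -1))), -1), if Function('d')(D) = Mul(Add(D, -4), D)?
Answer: Rational(9409, 6307) ≈ 1.4918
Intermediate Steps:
Function('d')(D) = Mul(D, Add(-4, D)) (Function('d')(D) = Mul(Add(-4, D), D) = Mul(D, Add(-4, D)))
Function('M')(L, f) = Mul(-1, f, Add(-4, f)) (Function('M')(L, f) = Mul(-1, Mul(f, Add(-4, f))) = Mul(-1, f, Add(-4, f)))
Pow(Function('M')(-67, Mul(17, Pow(97, -1))), -1) = Pow(Mul(Mul(17, Pow(97, -1)), Add(4, Mul(-1, Mul(17, Pow(97, -1))))), -1) = Pow(Mul(Mul(17, Rational(1, 97)), Add(4, Mul(-1, Mul(17, Rational(1, 97))))), -1) = Pow(Mul(Rational(17, 97), Add(4, Mul(-1, Rational(17, 97)))), -1) = Pow(Mul(Rational(17, 97), Add(4, Rational(-17, 97))), -1) = Pow(Mul(Rational(17, 97), Rational(371, 97)), -1) = Pow(Rational(6307, 9409), -1) = Rational(9409, 6307)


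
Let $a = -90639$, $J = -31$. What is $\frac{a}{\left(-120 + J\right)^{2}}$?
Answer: $- \frac{90639}{22801} \approx -3.9752$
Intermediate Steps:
$\frac{a}{\left(-120 + J\right)^{2}} = - \frac{90639}{\left(-120 - 31\right)^{2}} = - \frac{90639}{\left(-151\right)^{2}} = - \frac{90639}{22801}$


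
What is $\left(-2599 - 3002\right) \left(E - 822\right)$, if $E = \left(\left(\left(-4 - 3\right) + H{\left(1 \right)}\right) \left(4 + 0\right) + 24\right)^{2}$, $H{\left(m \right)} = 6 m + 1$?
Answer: $1377846$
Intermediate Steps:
$H{\left(m \right)} = 1 + 6 m$
$E = 576$ ($E = \left(\left(\left(-4 - 3\right) + \left(1 + 6 \cdot 1\right)\right) \left(4 + 0\right) + 24\right)^{2} = \left(\left(-7 + \left(1 + 6\right)\right) 4 + 24\right)^{2} = \left(\left(-7 + 7\right) 4 + 24\right)^{2} = \left(0 \cdot 4 + 24\right)^{2} = \left(0 + 24\right)^{2} = 24^{2} = 576$)
$\left(-2599 - 3002\right) \left(E - 822\right) = \left(-2599 - 3002\right) \left(576 - 822\right) = - 5601 \left(576 + \left(-2167 + 1345\right)\right) = - 5601 \left(576 - 822\right) = \left(-5601\right) \left(-246\right) = 1377846$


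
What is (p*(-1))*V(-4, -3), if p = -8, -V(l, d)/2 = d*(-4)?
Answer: -192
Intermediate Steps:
V(l, d) = 8*d (V(l, d) = -2*d*(-4) = -(-8)*d = 8*d)
(p*(-1))*V(-4, -3) = (-8*(-1))*(8*(-3)) = 8*(-24) = -192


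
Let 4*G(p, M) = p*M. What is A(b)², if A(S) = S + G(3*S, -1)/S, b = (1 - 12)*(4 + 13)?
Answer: 564001/16 ≈ 35250.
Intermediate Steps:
G(p, M) = M*p/4 (G(p, M) = (p*M)/4 = (M*p)/4 = M*p/4)
b = -187 (b = -11*17 = -187)
A(S) = -¾ + S (A(S) = S + ((¼)*(-1)*(3*S))/S = S + (-3*S/4)/S = S - ¾ = -¾ + S)
A(b)² = (-¾ - 187)² = (-751/4)² = 564001/16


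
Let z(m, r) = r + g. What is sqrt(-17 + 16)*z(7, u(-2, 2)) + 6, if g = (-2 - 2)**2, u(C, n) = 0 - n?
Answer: 6 + 14*I ≈ 6.0 + 14.0*I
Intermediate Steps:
u(C, n) = -n
g = 16 (g = (-4)**2 = 16)
z(m, r) = 16 + r (z(m, r) = r + 16 = 16 + r)
sqrt(-17 + 16)*z(7, u(-2, 2)) + 6 = sqrt(-17 + 16)*(16 - 1*2) + 6 = sqrt(-1)*(16 - 2) + 6 = I*14 + 6 = 14*I + 6 = 6 + 14*I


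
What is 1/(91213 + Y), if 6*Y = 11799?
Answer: 2/186359 ≈ 1.0732e-5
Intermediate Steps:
Y = 3933/2 (Y = (1/6)*11799 = 3933/2 ≈ 1966.5)
1/(91213 + Y) = 1/(91213 + 3933/2) = 1/(186359/2) = 2/186359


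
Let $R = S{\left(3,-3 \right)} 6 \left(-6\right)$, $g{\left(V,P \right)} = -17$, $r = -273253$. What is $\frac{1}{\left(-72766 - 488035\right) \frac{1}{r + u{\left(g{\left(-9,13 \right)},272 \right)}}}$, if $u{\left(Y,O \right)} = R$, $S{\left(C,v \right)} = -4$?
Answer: $\frac{273109}{560801} \approx 0.487$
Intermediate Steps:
$R = 144$ ($R = \left(-4\right) 6 \left(-6\right) = \left(-24\right) \left(-6\right) = 144$)
$u{\left(Y,O \right)} = 144$
$\frac{1}{\left(-72766 - 488035\right) \frac{1}{r + u{\left(g{\left(-9,13 \right)},272 \right)}}} = \frac{1}{\left(-72766 - 488035\right) \frac{1}{-273253 + 144}} = \frac{1}{\left(-560801\right) \frac{1}{-273109}} = \frac{1}{\left(-560801\right) \left(- \frac{1}{273109}\right)} = \frac{1}{\frac{560801}{273109}} = \frac{273109}{560801}$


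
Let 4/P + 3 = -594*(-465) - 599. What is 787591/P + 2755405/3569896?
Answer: 193726100719606877/3569896 ≈ 5.4267e+10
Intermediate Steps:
P = 1/68902 (P = 4/(-3 + (-594*(-465) - 599)) = 4/(-3 + (276210 - 599)) = 4/(-3 + 275611) = 4/275608 = 4*(1/275608) = 1/68902 ≈ 1.4513e-5)
787591/P + 2755405/3569896 = 787591/(1/68902) + 2755405/3569896 = 787591*68902 + 2755405*(1/3569896) = 54266595082 + 2755405/3569896 = 193726100719606877/3569896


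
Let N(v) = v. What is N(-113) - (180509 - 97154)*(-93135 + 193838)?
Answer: -8394098678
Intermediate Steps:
N(-113) - (180509 - 97154)*(-93135 + 193838) = -113 - (180509 - 97154)*(-93135 + 193838) = -113 - 83355*100703 = -113 - 1*8394098565 = -113 - 8394098565 = -8394098678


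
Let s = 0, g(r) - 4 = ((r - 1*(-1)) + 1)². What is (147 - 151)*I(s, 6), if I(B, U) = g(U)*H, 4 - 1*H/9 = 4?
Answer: 0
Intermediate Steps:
g(r) = 4 + (2 + r)² (g(r) = 4 + ((r - 1*(-1)) + 1)² = 4 + ((r + 1) + 1)² = 4 + ((1 + r) + 1)² = 4 + (2 + r)²)
H = 0 (H = 36 - 9*4 = 36 - 36 = 0)
I(B, U) = 0 (I(B, U) = (4 + (2 + U)²)*0 = 0)
(147 - 151)*I(s, 6) = (147 - 151)*0 = -4*0 = 0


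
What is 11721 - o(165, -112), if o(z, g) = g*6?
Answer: 12393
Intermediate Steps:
o(z, g) = 6*g
11721 - o(165, -112) = 11721 - 6*(-112) = 11721 - 1*(-672) = 11721 + 672 = 12393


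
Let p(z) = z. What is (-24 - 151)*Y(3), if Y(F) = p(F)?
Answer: -525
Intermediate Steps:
Y(F) = F
(-24 - 151)*Y(3) = (-24 - 151)*3 = -175*3 = -525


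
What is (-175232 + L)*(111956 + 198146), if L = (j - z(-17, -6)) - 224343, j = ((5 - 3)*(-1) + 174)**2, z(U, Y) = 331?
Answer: -114837592844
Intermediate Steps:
j = 29584 (j = (2*(-1) + 174)**2 = (-2 + 174)**2 = 172**2 = 29584)
L = -195090 (L = (29584 - 1*331) - 224343 = (29584 - 331) - 224343 = 29253 - 224343 = -195090)
(-175232 + L)*(111956 + 198146) = (-175232 - 195090)*(111956 + 198146) = -370322*310102 = -114837592844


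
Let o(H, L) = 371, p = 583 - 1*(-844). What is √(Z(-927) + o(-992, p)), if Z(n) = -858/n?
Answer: 5*√1420473/309 ≈ 19.285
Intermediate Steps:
p = 1427 (p = 583 + 844 = 1427)
√(Z(-927) + o(-992, p)) = √(-858/(-927) + 371) = √(-858*(-1/927) + 371) = √(286/309 + 371) = √(114925/309) = 5*√1420473/309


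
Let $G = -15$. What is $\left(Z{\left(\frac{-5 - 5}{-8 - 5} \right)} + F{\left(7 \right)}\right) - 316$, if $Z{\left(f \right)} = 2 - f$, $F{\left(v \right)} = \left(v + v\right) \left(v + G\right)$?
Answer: $- \frac{5548}{13} \approx -426.77$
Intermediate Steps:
$F{\left(v \right)} = 2 v \left(-15 + v\right)$ ($F{\left(v \right)} = \left(v + v\right) \left(v - 15\right) = 2 v \left(-15 + v\right)$)
$\left(Z{\left(\frac{-5 - 5}{-8 - 5} \right)} + F{\left(7 \right)}\right) - 316 = \left(\left(2 - \frac{-5 - 5}{-8 - 5}\right) + 2 \cdot 7 \left(-15 + 7\right)\right) - 316 = \left(\left(2 - - \frac{10}{-13}\right) + 2 \cdot 7 \left(-8\right)\right) - 316 = \left(\left(2 - \left(-10\right) \left(- \frac{1}{13}\right)\right) - 112\right) - 316 = \left(\left(2 - \frac{10}{13}\right) - 112\right) - 316 = \left(\frac{16}{13} - 112\right) - 316 = - \frac{1440}{13} - 316 = - \frac{5548}{13}$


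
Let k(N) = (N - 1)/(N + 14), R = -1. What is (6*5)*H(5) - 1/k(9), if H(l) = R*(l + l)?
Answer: -2423/8 ≈ -302.88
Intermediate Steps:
k(N) = (-1 + N)/(14 + N)
H(l) = -2*l (H(l) = -(l + l) = -2*l)
(6*5)*H(5) - 1/k(9) = (6*5)*(-2*5) - 1/((-1 + 9)/(14 + 9)) = 30*(-10) - 1/(8/23) = -300 - 1/((1/23)*8) = -300 - 1/8/23 = -300 - 1*23/8 = -300 - 23/8 = -2423/8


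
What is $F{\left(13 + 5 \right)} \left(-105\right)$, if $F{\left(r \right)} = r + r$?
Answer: $-3780$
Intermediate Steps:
$F{\left(r \right)} = 2 r$
$F{\left(13 + 5 \right)} \left(-105\right) = 2 \left(13 + 5\right) \left(-105\right) = 2 \cdot 18 \left(-105\right) = 36 \left(-105\right) = -3780$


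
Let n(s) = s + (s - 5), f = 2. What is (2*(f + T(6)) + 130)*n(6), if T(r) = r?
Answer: 1022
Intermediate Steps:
n(s) = -5 + 2*s (n(s) = s + (-5 + s) = -5 + 2*s)
(2*(f + T(6)) + 130)*n(6) = (2*(2 + 6) + 130)*(-5 + 2*6) = (2*8 + 130)*(-5 + 12) = (16 + 130)*7 = 146*7 = 1022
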